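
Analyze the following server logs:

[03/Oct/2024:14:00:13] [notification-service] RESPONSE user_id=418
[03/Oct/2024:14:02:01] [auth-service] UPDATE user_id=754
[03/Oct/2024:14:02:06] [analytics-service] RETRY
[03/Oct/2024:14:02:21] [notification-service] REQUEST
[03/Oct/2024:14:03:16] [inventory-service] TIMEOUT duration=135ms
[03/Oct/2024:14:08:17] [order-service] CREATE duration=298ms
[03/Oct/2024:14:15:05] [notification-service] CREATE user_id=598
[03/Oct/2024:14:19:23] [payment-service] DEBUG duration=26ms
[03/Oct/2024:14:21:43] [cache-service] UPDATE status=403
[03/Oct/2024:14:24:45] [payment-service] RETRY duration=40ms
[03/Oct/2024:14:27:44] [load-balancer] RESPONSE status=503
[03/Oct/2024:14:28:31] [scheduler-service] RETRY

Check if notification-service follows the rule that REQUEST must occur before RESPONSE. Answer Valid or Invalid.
Invalid

To validate ordering:

1. Required order: REQUEST → RESPONSE
2. Rule: REQUEST must occur before RESPONSE
3. Check actual order of events for notification-service
4. Result: Invalid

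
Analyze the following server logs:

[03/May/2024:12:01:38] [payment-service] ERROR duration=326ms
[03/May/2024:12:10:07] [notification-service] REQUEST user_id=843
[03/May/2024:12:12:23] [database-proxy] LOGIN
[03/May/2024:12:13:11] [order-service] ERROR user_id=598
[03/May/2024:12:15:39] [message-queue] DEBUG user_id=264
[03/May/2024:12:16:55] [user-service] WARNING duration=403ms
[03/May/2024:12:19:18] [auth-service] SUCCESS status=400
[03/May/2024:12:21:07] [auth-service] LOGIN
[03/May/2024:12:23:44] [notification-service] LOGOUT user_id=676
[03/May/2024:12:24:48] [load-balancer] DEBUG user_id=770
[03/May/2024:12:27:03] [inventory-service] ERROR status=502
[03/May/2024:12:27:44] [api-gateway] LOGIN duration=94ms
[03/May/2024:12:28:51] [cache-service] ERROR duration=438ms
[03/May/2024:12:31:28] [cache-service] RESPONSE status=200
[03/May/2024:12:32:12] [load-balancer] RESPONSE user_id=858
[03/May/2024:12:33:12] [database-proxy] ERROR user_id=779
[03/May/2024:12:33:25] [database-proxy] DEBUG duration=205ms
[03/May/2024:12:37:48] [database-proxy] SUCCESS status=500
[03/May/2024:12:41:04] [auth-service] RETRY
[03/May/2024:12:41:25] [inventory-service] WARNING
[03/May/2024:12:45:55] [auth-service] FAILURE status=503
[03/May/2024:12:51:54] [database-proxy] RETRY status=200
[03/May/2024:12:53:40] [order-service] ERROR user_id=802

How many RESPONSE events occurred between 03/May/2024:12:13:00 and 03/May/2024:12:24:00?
0

To count events in the time window:

1. Window boundaries: 03/May/2024:12:13:00 to 03/May/2024:12:24:00
2. Filter for RESPONSE events within this window
3. Count matching events: 0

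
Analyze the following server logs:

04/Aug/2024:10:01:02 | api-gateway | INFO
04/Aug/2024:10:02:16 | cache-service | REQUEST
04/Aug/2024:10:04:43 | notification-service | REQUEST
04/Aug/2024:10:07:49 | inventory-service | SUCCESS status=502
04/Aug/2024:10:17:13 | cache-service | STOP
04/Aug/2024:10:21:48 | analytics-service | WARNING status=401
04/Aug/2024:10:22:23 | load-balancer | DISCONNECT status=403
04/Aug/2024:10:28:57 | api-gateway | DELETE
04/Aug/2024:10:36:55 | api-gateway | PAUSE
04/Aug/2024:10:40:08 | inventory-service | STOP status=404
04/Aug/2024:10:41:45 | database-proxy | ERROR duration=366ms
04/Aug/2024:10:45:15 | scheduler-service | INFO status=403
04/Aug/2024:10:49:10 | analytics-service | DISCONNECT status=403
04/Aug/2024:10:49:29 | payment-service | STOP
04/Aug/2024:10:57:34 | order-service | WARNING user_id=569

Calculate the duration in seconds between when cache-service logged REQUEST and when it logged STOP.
897

To find the time between events:

1. Locate the first REQUEST event for cache-service: 04/Aug/2024:10:02:16
2. Locate the first STOP event for cache-service: 04/Aug/2024:10:17:13
3. Calculate the difference: 04/Aug/2024:10:17:13 - 04/Aug/2024:10:02:16 = 897 seconds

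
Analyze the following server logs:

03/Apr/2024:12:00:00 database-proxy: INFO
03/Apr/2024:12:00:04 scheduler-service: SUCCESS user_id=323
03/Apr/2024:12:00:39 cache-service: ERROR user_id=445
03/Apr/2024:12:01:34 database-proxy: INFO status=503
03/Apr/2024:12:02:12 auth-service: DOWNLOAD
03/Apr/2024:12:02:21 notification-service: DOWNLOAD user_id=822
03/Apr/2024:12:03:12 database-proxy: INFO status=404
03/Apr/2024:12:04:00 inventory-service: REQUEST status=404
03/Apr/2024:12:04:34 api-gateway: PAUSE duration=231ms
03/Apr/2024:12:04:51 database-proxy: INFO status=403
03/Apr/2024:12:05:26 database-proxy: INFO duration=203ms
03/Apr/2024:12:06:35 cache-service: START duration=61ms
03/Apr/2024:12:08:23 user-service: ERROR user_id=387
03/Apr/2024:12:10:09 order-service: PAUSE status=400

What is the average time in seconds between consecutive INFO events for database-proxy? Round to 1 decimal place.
81.5

To calculate average interval:

1. Find all INFO events for database-proxy in order
2. Calculate time gaps between consecutive events
3. Compute mean of gaps: 326 / 4 = 81.5 seconds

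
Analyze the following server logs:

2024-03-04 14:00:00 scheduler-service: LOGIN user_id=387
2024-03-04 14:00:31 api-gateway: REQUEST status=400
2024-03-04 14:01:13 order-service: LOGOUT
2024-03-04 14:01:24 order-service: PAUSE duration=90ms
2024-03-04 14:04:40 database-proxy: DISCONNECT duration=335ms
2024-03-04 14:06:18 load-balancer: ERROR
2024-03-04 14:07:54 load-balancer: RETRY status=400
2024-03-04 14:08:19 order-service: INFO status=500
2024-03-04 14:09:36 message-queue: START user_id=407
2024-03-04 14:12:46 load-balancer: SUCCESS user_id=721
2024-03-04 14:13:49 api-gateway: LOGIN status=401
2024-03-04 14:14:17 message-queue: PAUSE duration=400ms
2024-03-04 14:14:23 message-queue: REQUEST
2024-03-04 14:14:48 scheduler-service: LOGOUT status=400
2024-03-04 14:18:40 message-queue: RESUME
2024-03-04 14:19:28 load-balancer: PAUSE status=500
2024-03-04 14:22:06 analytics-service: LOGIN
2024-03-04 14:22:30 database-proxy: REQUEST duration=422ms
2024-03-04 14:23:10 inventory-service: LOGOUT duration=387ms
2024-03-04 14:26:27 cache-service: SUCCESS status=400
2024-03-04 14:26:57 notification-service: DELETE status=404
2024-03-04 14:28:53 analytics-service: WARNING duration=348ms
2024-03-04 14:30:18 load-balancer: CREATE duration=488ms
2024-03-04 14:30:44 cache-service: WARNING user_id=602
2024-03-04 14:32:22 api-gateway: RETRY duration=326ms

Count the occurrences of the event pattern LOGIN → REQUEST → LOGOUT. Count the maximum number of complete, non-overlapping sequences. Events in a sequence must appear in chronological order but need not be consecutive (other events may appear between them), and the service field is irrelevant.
3

To count sequences:

1. Look for pattern: LOGIN → REQUEST → LOGOUT
2. Greedily scan the log in chronological order, matching each sequence element in turn (ignoring service)
3. Each time the full pattern completes, increment the count and restart matching from the next event
4. Complete non-overlapping sequences found: 3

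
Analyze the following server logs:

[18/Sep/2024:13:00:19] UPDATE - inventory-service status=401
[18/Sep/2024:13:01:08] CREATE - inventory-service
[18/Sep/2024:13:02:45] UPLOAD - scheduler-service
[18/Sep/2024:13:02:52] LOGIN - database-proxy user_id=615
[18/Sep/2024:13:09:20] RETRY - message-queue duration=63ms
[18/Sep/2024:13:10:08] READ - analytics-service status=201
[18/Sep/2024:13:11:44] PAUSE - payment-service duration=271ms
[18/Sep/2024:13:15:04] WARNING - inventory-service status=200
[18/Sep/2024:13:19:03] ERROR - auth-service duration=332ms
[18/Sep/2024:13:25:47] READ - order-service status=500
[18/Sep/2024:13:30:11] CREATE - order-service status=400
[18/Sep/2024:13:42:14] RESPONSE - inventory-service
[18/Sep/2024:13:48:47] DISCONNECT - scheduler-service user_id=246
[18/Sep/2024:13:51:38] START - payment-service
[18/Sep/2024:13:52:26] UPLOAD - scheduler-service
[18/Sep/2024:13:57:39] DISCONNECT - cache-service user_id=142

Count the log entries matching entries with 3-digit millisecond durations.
2

To find matching entries:

1. Pattern to match: entries with 3-digit millisecond durations
2. Scan each log entry for the pattern
3. Count matches: 2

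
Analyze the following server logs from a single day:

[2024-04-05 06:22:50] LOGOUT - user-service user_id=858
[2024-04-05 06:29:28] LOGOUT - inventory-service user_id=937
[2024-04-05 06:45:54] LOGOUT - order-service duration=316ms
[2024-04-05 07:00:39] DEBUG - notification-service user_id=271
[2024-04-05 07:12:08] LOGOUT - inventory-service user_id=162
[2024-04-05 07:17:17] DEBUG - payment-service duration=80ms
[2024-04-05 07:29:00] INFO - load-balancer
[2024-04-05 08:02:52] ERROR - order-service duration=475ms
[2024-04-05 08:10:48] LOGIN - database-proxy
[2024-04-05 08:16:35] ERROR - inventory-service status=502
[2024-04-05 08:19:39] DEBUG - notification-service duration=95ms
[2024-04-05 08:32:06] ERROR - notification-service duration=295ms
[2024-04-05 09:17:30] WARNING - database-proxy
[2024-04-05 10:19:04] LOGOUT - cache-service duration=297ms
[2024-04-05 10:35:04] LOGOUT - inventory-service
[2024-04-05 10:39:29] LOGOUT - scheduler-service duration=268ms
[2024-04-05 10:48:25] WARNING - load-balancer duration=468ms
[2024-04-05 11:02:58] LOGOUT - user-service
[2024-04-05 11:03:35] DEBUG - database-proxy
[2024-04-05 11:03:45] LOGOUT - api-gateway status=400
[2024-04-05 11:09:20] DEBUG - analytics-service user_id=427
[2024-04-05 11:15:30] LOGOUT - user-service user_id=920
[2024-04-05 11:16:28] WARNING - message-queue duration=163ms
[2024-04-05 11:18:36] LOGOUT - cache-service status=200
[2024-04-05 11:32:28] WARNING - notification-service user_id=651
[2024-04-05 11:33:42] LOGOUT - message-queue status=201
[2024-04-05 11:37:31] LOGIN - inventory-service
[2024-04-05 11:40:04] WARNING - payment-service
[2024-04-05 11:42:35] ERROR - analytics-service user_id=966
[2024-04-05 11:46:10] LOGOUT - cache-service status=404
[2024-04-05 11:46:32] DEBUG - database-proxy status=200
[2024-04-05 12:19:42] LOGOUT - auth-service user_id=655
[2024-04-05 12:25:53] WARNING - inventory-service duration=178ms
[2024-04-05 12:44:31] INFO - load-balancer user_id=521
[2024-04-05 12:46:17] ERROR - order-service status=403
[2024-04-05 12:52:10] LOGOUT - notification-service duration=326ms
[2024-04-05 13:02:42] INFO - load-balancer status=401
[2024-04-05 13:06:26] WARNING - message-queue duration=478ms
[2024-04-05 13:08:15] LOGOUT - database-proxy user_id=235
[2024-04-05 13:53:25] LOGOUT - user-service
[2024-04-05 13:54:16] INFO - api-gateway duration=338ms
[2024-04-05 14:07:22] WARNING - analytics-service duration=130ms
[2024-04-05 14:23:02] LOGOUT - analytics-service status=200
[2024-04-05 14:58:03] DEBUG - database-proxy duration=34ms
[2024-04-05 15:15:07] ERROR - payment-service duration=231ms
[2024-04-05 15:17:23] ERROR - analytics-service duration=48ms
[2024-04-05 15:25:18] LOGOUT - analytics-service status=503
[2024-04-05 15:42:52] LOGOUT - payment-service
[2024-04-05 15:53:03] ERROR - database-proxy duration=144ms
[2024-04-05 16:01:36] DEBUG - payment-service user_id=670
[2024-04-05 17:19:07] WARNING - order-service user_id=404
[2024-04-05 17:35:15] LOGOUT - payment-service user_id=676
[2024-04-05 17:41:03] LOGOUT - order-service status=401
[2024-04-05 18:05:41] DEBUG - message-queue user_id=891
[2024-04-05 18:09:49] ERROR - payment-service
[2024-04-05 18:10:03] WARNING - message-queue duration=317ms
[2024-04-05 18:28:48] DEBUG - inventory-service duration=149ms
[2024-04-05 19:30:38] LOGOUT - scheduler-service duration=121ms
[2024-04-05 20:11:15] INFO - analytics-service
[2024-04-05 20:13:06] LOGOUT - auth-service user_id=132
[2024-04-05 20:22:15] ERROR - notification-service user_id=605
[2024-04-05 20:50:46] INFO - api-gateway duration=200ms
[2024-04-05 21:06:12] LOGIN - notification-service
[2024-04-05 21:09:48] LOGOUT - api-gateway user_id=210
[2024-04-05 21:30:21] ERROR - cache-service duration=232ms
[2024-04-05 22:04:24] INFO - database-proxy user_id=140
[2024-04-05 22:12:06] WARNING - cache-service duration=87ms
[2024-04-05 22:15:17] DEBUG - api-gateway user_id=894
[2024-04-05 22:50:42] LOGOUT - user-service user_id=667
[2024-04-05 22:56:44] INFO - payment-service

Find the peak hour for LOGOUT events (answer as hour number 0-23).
11

To find the peak hour:

1. Group all LOGOUT events by hour
2. Count events in each hour
3. Find hour with maximum count
4. Peak hour: 11 (with 6 events)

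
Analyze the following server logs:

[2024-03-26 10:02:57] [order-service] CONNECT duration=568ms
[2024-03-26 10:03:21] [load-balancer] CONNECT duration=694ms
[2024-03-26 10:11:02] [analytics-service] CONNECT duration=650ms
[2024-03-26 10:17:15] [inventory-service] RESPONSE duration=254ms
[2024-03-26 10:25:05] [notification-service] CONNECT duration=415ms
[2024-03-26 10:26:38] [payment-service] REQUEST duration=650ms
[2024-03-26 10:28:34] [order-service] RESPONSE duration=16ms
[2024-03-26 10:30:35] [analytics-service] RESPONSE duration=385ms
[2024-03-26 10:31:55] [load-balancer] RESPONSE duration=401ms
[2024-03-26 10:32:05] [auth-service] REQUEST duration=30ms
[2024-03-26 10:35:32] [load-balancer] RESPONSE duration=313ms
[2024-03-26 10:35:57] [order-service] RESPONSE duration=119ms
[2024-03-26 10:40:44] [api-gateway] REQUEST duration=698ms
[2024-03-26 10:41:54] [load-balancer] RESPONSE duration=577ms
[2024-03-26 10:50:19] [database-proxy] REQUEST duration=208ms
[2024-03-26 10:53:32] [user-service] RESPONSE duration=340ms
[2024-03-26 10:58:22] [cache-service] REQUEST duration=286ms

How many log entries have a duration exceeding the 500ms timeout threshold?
6

To count timeouts:

1. Threshold: 500ms
2. Extract duration from each log entry
3. Count entries where duration > 500
4. Timeout count: 6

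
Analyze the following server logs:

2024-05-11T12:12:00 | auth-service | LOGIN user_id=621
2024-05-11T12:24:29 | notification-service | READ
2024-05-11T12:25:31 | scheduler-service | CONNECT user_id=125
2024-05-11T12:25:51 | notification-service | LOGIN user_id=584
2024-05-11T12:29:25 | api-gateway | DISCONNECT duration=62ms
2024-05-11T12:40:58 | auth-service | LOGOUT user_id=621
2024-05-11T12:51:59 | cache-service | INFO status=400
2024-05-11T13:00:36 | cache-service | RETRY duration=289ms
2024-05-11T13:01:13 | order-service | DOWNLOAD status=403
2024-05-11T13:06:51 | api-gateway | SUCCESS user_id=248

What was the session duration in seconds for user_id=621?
1738

To calculate session duration:

1. Find LOGIN event for user_id=621: 2024-05-11T12:12:00
2. Find LOGOUT event for user_id=621: 2024-05-11T12:40:58
3. Session duration: 2024-05-11T12:40:58 - 2024-05-11T12:12:00 = 1738 seconds (28 minutes)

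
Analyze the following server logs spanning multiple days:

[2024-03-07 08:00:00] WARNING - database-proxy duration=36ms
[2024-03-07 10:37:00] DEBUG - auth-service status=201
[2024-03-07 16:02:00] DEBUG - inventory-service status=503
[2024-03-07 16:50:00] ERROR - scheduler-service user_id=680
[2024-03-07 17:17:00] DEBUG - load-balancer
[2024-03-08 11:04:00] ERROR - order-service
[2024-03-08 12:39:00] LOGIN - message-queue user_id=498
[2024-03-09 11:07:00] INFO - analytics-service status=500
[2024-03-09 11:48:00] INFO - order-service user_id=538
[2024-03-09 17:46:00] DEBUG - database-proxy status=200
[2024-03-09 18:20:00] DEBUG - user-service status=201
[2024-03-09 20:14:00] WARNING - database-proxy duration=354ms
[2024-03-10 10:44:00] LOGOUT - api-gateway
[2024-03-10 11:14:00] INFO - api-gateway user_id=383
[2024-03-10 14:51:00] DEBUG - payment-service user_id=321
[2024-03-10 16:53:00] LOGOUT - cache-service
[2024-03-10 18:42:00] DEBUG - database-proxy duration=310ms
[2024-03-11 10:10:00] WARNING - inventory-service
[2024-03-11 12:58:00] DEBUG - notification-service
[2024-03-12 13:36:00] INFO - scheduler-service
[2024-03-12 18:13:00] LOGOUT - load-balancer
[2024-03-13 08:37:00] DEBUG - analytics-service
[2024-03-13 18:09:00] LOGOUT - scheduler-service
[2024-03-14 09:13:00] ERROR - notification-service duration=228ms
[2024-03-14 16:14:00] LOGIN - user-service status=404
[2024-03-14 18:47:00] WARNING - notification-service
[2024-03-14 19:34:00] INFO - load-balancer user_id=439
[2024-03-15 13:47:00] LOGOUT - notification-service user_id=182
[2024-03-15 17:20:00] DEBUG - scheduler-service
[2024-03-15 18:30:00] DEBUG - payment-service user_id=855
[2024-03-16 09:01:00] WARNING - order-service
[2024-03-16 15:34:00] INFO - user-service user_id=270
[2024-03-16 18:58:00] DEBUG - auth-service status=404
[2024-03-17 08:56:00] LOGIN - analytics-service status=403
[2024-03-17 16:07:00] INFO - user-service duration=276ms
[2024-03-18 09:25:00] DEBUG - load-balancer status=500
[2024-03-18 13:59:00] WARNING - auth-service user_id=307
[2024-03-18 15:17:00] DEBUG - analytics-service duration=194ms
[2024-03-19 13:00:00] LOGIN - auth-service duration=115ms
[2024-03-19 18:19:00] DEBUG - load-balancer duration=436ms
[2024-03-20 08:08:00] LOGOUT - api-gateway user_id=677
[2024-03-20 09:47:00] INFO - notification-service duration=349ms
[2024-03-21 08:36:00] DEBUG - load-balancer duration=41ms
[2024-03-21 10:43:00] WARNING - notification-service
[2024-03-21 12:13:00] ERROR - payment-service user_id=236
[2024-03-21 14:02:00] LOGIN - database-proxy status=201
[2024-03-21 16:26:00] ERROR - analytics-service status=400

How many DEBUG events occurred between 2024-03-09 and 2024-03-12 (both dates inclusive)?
5

To filter by date range:

1. Date range: 2024-03-09 through 2024-03-12, both dates inclusive
2. Filter for DEBUG events whose date falls in this range
3. Count matching events: 5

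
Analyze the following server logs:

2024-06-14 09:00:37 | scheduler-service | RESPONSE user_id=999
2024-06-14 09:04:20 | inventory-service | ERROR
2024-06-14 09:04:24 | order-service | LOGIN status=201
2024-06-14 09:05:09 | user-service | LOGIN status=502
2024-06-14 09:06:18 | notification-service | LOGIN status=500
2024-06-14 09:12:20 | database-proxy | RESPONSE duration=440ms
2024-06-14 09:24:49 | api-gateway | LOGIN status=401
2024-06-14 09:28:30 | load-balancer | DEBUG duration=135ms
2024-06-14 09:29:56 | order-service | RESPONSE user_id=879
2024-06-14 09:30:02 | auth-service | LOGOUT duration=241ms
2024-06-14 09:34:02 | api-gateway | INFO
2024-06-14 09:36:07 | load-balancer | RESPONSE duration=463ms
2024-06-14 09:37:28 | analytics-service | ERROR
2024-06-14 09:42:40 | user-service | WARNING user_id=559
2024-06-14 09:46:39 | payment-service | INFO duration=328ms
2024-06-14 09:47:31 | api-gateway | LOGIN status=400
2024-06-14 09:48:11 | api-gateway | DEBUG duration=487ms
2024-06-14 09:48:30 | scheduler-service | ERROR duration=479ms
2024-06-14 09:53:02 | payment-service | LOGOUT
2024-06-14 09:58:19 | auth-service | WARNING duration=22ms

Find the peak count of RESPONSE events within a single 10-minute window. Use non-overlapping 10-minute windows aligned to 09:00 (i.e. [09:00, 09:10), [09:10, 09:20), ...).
1

To find the burst window:

1. Divide the log period into non-overlapping 10-minute windows starting at 09:00
2. Count RESPONSE events in each window
3. Find the window with maximum count
4. Maximum events in a window: 1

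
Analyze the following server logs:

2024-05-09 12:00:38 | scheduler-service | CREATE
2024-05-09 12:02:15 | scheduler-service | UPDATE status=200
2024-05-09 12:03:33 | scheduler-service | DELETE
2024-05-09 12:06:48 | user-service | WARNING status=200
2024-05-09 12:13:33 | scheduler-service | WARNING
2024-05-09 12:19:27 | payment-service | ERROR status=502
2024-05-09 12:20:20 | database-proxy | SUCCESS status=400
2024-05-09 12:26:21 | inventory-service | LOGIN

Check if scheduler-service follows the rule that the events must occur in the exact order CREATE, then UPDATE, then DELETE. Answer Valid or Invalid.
Valid

To validate ordering:

1. Required order: CREATE → UPDATE → DELETE
2. Rule: the events must occur in the exact order CREATE, then UPDATE, then DELETE
3. Check actual order of events for scheduler-service
4. Result: Valid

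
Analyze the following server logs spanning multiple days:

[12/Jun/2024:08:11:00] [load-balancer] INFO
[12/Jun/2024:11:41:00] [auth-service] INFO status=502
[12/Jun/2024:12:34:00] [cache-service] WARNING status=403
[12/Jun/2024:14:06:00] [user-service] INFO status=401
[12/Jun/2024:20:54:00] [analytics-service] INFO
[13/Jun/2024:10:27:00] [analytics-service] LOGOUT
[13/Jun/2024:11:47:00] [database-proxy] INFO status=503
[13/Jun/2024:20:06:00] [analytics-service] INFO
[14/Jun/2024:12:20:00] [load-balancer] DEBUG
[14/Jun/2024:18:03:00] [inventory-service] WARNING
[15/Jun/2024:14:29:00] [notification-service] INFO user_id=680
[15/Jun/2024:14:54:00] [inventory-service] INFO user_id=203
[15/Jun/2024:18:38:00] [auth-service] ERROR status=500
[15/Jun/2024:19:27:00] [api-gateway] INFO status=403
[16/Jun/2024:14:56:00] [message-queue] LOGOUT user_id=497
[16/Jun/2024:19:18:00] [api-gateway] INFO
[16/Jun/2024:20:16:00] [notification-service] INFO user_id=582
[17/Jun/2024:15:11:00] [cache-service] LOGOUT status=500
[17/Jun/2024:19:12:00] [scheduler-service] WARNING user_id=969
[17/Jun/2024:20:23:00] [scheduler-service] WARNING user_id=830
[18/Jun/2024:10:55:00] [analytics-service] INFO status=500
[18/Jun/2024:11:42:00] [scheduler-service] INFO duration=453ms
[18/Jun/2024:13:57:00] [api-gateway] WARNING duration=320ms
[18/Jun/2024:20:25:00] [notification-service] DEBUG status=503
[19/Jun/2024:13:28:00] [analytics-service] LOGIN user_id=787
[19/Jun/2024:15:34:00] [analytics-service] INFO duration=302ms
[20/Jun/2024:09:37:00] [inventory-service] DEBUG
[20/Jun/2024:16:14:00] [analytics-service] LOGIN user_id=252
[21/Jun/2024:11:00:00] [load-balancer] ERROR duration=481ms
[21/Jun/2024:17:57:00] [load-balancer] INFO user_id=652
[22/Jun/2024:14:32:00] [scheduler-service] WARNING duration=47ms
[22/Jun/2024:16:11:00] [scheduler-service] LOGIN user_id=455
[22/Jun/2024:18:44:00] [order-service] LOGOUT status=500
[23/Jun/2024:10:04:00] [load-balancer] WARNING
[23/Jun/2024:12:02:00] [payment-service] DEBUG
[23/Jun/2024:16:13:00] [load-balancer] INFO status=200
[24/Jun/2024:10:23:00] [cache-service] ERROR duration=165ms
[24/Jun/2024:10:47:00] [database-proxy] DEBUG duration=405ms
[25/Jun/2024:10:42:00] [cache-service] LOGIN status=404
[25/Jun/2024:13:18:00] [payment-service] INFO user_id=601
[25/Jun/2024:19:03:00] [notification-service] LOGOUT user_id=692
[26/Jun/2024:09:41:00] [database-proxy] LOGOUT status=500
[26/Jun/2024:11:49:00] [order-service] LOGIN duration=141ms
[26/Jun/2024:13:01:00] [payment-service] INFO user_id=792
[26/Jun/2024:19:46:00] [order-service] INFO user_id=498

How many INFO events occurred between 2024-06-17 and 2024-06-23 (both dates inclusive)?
5

To filter by date range:

1. Date range: 2024-06-17 through 2024-06-23, both dates inclusive
2. Filter for INFO events whose date falls in this range
3. Count matching events: 5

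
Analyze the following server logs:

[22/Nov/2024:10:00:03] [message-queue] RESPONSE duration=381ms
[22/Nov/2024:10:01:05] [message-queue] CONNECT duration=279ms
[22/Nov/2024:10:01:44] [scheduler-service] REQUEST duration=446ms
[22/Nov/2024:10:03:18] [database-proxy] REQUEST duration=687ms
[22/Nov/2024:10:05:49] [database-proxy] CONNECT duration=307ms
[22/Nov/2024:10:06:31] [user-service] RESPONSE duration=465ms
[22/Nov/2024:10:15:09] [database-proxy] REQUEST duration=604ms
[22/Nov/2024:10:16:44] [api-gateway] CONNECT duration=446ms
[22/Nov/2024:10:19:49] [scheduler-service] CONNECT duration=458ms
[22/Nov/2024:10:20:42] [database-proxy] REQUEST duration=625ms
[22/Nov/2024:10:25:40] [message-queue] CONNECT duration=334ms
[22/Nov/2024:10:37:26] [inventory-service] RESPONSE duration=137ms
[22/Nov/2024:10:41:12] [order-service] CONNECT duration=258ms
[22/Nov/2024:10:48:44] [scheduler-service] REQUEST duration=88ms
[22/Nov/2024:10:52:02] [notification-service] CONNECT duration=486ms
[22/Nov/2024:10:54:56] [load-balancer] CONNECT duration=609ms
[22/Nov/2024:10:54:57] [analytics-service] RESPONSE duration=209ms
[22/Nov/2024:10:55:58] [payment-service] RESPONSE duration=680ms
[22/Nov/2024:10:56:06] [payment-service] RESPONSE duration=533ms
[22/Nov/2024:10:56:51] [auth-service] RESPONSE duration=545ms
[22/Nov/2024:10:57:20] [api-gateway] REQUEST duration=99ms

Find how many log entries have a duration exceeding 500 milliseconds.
7

To count timeouts:

1. Threshold: 500ms
2. Extract duration from each log entry
3. Count entries where duration > 500
4. Timeout count: 7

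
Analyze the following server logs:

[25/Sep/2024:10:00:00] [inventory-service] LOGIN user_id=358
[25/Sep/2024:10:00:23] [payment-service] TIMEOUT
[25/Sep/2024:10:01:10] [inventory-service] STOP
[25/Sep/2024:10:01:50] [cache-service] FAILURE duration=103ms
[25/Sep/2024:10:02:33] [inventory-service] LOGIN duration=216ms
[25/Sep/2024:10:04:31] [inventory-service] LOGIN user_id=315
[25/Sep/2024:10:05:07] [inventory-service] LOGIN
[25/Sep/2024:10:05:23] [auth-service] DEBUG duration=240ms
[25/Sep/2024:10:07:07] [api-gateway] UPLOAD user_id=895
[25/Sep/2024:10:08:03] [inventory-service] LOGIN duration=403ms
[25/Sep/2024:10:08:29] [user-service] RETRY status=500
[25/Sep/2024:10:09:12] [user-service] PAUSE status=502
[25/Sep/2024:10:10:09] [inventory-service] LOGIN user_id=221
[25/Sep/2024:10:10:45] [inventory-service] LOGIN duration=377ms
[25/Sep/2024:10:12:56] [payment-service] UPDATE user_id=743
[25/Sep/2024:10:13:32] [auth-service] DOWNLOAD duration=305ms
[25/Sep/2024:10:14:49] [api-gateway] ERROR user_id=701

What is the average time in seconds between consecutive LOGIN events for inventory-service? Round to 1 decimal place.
107.5

To calculate average interval:

1. Find all LOGIN events for inventory-service in order
2. Calculate time gaps between consecutive events
3. Compute mean of gaps: 645 / 6 = 107.5 seconds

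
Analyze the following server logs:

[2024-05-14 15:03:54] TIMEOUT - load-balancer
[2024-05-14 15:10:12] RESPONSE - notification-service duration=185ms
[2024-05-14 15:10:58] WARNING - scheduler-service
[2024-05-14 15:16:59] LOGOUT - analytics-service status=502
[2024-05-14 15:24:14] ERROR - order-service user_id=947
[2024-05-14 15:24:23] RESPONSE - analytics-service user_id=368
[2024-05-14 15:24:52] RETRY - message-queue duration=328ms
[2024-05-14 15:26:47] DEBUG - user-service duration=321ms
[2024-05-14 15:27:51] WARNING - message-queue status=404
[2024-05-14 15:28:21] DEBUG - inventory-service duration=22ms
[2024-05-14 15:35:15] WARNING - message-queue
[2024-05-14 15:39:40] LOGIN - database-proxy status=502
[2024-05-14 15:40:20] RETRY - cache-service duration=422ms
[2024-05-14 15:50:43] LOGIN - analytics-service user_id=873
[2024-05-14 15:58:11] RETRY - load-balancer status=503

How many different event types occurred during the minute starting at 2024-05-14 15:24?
3

To count unique event types:

1. Filter events in the minute starting at 2024-05-14 15:24
2. Extract event types from matching entries
3. Count unique types: 3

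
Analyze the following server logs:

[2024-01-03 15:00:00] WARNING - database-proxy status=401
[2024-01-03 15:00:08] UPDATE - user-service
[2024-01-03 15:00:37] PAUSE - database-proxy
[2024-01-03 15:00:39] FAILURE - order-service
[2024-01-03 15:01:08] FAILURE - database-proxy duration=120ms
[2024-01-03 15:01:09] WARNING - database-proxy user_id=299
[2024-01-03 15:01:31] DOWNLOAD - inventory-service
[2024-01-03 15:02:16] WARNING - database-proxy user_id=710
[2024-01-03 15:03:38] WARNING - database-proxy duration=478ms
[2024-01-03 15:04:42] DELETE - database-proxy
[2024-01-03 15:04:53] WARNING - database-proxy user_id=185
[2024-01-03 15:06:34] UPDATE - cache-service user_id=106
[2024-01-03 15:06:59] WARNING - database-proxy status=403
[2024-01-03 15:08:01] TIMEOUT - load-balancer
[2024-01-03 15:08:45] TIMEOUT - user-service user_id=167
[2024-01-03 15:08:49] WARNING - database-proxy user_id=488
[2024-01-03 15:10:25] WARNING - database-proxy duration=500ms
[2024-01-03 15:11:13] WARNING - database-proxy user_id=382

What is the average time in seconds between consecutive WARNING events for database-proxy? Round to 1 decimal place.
84.1

To calculate average interval:

1. Find all WARNING events for database-proxy in order
2. Calculate time gaps between consecutive events
3. Compute mean of gaps: 673 / 8 = 84.1 seconds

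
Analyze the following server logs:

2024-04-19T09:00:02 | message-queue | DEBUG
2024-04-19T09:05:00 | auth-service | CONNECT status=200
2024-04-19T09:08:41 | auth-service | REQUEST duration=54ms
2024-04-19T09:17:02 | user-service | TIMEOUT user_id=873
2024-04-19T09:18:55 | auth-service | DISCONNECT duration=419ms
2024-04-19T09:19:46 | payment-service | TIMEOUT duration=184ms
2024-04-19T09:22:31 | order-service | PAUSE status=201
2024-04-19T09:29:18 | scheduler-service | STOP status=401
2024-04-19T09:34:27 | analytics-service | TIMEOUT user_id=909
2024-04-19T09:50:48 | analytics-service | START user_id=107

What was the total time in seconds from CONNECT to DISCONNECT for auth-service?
835

To calculate state duration:

1. Find CONNECT event for auth-service: 2024-04-19T09:05:00
2. Find DISCONNECT event for auth-service: 2024-04-19T09:18:55
3. Calculate duration: 2024-04-19T09:18:55 - 2024-04-19T09:05:00 = 835 seconds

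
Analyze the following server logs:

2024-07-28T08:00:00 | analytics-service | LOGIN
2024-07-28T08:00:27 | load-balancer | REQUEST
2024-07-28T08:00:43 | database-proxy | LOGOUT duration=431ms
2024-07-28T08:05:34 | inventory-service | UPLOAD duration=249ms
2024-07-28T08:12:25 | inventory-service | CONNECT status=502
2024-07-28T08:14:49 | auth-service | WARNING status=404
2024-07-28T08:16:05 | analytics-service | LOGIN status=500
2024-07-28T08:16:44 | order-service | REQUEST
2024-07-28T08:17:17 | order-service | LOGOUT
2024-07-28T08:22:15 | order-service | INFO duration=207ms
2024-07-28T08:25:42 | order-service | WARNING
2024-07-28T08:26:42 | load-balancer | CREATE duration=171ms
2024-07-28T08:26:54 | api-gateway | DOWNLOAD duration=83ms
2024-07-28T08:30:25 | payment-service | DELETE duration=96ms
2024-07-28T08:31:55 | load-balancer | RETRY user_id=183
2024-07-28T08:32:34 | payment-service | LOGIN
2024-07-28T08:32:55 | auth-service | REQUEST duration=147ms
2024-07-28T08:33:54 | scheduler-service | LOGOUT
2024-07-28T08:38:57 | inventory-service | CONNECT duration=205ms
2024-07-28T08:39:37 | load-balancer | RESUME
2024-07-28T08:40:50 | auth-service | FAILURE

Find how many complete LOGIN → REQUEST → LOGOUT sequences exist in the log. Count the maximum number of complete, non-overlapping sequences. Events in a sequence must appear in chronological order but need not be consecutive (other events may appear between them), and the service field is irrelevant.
3

To count sequences:

1. Look for pattern: LOGIN → REQUEST → LOGOUT
2. Greedily scan the log in chronological order, matching each sequence element in turn (ignoring service)
3. Each time the full pattern completes, increment the count and restart matching from the next event
4. Complete non-overlapping sequences found: 3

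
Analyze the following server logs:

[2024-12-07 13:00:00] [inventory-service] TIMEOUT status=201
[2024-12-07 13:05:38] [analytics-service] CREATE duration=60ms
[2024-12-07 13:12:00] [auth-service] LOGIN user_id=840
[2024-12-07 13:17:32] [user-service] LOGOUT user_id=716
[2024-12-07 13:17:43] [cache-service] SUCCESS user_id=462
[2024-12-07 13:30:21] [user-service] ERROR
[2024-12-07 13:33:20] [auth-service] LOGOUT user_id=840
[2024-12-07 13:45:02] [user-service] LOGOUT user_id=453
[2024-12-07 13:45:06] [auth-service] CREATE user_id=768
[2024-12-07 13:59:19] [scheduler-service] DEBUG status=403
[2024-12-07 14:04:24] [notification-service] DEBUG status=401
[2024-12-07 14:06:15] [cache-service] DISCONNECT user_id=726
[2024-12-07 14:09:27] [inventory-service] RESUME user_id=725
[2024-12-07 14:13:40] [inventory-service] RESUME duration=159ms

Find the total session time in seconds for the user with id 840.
1280

To calculate session duration:

1. Find LOGIN event for user_id=840: 2024-12-07 13:12:00
2. Find LOGOUT event for user_id=840: 2024-12-07 13:33:20
3. Session duration: 2024-12-07 13:33:20 - 2024-12-07 13:12:00 = 1280 seconds (21 minutes)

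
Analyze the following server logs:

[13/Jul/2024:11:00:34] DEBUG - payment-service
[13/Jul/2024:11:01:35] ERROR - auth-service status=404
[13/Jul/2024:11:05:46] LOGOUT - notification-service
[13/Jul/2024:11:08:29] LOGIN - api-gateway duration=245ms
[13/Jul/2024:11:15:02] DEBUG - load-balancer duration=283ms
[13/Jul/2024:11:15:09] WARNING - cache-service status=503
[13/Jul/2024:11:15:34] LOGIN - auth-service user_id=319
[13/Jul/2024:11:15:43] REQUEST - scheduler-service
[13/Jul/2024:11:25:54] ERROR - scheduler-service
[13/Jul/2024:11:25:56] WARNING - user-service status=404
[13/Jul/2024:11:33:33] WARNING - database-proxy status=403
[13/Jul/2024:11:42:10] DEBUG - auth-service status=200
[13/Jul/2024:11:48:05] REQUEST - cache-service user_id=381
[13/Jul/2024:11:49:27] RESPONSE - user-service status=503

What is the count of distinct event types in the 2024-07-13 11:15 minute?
4

To count unique event types:

1. Filter events in the minute starting at 2024-07-13 11:15
2. Extract event types from matching entries
3. Count unique types: 4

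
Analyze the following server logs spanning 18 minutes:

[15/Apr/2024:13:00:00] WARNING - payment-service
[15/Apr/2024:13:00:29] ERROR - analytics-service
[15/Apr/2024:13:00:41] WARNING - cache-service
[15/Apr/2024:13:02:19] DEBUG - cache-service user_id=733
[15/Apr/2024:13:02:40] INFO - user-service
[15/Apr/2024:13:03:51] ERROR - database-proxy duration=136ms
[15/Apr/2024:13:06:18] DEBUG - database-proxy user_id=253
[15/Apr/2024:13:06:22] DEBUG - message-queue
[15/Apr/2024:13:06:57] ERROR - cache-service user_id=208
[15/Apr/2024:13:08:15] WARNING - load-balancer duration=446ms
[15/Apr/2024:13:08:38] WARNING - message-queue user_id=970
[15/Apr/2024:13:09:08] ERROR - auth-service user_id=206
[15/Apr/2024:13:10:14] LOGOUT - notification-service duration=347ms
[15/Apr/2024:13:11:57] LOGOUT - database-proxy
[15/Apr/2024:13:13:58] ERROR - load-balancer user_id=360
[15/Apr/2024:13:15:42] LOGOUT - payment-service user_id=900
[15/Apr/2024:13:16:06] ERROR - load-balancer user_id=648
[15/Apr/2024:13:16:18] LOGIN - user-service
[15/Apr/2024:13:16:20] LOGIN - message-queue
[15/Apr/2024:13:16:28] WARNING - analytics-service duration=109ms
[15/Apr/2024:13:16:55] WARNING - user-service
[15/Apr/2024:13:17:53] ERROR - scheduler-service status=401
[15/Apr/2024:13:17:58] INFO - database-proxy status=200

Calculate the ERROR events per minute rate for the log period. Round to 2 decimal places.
0.39

To calculate the rate:

1. Count total ERROR events: 7
2. Total time period: 18 minutes
3. Rate = 7 / 18 = 0.39 events per minute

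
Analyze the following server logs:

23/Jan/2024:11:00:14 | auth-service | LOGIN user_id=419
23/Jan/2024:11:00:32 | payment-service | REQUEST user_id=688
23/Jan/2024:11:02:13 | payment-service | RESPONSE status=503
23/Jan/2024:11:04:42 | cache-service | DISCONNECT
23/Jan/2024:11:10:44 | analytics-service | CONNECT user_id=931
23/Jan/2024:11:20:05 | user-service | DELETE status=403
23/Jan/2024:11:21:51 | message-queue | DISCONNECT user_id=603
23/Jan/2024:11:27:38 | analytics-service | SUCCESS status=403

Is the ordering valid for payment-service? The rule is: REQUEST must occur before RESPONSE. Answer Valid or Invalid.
Valid

To validate ordering:

1. Required order: REQUEST → RESPONSE
2. Rule: REQUEST must occur before RESPONSE
3. Check actual order of events for payment-service
4. Result: Valid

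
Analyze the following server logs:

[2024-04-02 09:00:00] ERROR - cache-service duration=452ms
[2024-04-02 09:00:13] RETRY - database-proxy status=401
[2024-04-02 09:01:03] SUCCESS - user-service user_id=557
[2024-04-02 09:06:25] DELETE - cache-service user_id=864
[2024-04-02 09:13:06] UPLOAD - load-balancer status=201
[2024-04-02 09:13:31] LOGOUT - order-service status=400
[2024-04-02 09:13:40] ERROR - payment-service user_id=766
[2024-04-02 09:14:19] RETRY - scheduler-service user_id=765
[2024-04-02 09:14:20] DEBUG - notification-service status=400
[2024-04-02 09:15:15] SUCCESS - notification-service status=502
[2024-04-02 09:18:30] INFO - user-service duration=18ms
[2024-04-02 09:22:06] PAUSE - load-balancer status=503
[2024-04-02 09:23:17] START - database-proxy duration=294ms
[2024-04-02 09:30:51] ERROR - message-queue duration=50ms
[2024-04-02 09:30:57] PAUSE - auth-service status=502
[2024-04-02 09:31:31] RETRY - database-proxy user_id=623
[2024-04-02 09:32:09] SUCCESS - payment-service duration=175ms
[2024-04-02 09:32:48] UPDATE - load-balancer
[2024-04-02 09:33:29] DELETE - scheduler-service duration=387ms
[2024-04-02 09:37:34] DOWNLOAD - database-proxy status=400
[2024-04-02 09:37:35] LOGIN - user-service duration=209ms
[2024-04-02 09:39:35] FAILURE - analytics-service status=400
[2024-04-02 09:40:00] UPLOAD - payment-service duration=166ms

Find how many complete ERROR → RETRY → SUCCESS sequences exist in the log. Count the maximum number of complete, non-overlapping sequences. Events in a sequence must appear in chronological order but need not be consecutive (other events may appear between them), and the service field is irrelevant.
3

To count sequences:

1. Look for pattern: ERROR → RETRY → SUCCESS
2. Greedily scan the log in chronological order, matching each sequence element in turn (ignoring service)
3. Each time the full pattern completes, increment the count and restart matching from the next event
4. Complete non-overlapping sequences found: 3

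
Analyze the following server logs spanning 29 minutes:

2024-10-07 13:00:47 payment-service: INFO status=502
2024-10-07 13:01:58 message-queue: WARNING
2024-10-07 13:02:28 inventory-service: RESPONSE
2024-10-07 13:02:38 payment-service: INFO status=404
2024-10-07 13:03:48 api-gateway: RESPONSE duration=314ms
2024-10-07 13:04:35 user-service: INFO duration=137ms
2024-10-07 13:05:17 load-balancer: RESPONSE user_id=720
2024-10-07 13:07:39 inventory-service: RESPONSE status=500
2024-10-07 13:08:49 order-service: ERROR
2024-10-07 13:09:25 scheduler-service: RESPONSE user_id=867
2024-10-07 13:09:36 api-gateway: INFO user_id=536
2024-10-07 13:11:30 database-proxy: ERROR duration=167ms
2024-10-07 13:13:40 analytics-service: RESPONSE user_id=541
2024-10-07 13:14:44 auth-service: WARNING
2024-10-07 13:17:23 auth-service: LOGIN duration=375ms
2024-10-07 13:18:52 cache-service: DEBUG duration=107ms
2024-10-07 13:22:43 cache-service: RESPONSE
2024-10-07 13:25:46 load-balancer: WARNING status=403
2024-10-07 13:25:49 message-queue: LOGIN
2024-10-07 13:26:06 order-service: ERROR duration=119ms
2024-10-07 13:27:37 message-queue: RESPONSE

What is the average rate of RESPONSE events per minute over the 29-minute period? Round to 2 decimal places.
0.28

To calculate the rate:

1. Count total RESPONSE events: 8
2. Total time period: 29 minutes
3. Rate = 8 / 29 = 0.28 events per minute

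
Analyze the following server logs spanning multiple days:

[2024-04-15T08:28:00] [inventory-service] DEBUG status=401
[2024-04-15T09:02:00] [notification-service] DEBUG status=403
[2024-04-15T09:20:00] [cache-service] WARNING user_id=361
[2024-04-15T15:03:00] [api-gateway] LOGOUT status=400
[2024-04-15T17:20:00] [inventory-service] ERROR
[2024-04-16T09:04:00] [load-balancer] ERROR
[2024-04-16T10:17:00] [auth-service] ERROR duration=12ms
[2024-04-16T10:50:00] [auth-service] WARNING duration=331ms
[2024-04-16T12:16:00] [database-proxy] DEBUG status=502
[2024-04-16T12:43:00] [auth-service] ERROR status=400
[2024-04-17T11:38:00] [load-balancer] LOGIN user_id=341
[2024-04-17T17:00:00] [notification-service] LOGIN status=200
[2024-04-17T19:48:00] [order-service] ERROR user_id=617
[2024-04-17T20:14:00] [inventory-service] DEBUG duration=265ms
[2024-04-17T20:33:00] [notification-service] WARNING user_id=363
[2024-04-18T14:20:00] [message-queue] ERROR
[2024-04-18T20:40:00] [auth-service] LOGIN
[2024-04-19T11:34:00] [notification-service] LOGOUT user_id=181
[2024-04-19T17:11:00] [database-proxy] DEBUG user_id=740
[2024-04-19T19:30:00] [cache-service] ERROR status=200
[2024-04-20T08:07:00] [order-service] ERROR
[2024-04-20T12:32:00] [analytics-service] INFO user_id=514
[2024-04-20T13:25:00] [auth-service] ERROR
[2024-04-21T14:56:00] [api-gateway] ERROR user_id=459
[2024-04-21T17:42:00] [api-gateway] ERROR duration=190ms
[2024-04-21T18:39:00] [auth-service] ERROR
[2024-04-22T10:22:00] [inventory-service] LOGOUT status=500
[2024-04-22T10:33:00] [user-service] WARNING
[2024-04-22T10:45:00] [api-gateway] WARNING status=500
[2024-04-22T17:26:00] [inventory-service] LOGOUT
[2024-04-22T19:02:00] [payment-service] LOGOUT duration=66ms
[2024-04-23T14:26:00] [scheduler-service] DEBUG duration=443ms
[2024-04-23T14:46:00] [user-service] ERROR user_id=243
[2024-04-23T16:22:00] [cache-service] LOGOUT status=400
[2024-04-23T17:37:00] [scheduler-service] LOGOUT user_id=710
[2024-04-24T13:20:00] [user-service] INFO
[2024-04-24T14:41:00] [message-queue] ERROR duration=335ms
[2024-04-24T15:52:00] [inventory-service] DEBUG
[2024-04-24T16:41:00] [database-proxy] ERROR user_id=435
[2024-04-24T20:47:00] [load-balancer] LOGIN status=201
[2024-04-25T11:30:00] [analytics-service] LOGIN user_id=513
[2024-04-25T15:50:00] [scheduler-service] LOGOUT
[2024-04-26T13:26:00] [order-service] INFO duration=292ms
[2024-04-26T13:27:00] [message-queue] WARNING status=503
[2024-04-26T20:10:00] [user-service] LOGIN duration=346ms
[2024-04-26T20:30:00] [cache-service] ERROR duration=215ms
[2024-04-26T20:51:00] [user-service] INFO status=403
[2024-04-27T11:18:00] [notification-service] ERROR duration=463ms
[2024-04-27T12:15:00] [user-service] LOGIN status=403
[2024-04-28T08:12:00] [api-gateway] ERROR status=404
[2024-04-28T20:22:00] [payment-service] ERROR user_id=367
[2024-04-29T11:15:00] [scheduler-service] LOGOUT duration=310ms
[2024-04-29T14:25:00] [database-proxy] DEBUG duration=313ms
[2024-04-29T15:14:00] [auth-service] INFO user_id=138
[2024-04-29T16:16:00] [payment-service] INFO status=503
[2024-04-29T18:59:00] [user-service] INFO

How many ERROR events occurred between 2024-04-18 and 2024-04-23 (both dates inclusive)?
8

To filter by date range:

1. Date range: 2024-04-18 through 2024-04-23, both dates inclusive
2. Filter for ERROR events whose date falls in this range
3. Count matching events: 8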